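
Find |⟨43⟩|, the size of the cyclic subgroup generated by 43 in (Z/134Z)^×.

22

ord(43) | φ(134) = φ(2)·φ(67) = 1·66 = 66 = 2 · 3 · 11.
Divisors of 66: 1, 2, 3, 6, 11, 22, 33, 66.
Evaluate successive powers at the divisors of 66:
43^1 ≡ 43 (mod 134)
43^2 ≡ 107 (mod 134)
43^3 ≡ 45 (mod 134)
43^6 ≡ 15 (mod 134)
43^11 ≡ 133 (mod 134)
43^22 ≡ 1 (mod 134) ✓
Hence ord(43) = 22.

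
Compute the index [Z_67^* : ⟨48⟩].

Since 48 ∈ (Z/67Z)^×, its order divides φ(67) = 67 − 1 = 66 = 2 · 3 · 11.
Divisors of 66: 1, 2, 3, 6, 11, 22, 33, 66.
Compute 48^d (mod 67) for the divisors d until we hit 1:
48^1 ≡ 48
48^2 ≡ 26
48^3 ≡ 42
48^6 ≡ 22
48^11 ≡ 38
48^22 ≡ 37
48^33 ≡ 66
48^66 ≡ 1
The order of 48 is 66, so the subgroup it generates has 66 elements.
Index = |(Z/67Z)^×| / |⟨48⟩| = 66 / 66 = 1.

1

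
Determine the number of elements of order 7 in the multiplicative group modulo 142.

φ(142) = φ(2)·φ(71) = 1·70 = 70 = 2 · 5 · 7.
(Z/142Z)^× is cyclic (|G| = 70); a cyclic group of order m has exactly φ(d) elements of each order d | m, and none otherwise.
7 | 70, and φ(7) = 7 − 1 = 6.

6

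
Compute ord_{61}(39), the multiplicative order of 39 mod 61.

The order of 39 must divide φ(61) = 61 − 1 = 60 = 2^2 · 3 · 5.
Divisors of 60: 1, 2, 3, 4, 5, 6, 10, 12, 15, 20, 30, 60.
Evaluate successive powers at the divisors of 60:
39^1 ≡ 39 (mod 61)
39^2 ≡ 57 (mod 61)
39^3 ≡ 27 (mod 61)
39^4 ≡ 16 (mod 61)
39^5 ≡ 14 (mod 61)
39^6 ≡ 58 (mod 61)
39^10 ≡ 13 (mod 61)
39^12 ≡ 9 (mod 61)
39^15 ≡ 60 (mod 61)
39^20 ≡ 47 (mod 61)
39^30 ≡ 1 (mod 61) ✓
So ord_61(39) = 30.

30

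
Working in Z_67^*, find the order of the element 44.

66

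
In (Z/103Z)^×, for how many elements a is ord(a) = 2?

1

φ(103) = 103 − 1 = 102 = 2 · 3 · 17.
(Z/103Z)^× is cyclic (|G| = 102); a cyclic group of order m has exactly φ(d) elements of each order d | m, and none otherwise.
2 | 102, and φ(2) = 2 − 1 = 1.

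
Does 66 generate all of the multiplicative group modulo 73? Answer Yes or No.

No

φ(73) = 73 − 1 = 72 = 2^3 · 3^2.
It suffices to check that the order of 66 is not a proper divisor of 72: compute 66^(72/q) for q ∈ {2, 3}.
66^36 ≡ 72 (mod 73)  [q = 2: ≢ 1 ✓]
66^24 ≡ 1 (mod 73)  [q = 3: ≡ 1 ✗]
Since 66^24 ≡ 1, the order of 66 divides 24 < 72, so 66 is not a primitive root.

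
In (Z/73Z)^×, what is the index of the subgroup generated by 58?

1

By Lagrange's theorem, ord_73(58) divides φ(73) = 73 − 1 = 72 = 2^3 · 3^2.
Divisors of 72: 1, 2, 3, 4, 6, 8, 9, 12, 18, 24, 36, 72.
Test each divisor d:
58^1 ≡ 58 (mod 73)
58^2 ≡ 6 (mod 73)
58^3 ≡ 56 (mod 73)
58^4 ≡ 36 (mod 73)
58^6 ≡ 70 (mod 73)
58^8 ≡ 55 (mod 73)
58^9 ≡ 51 (mod 73)
58^12 ≡ 9 (mod 73)
58^18 ≡ 46 (mod 73)
58^24 ≡ 8 (mod 73)
58^36 ≡ 72 (mod 73)
58^72 ≡ 1 (mod 73) ✓
The order of 58 is 72, so the subgroup it generates has 72 elements.
[(Z/73Z)^× : ⟨58⟩] = 72/72 = 1.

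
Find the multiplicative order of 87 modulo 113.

Since 87 ∈ (Z/113Z)^×, its order divides φ(113) = 113 − 1 = 112 = 2^4 · 7.
Divisors of 112: 1, 2, 4, 7, 8, 14, 16, 28, 56, 112.
Check 87^d mod 113 for each divisor in increasing order:
87^1 ≡ 87 (mod 113)
87^2 ≡ 111 (mod 113)
87^4 ≡ 4 (mod 113)
87^7 ≡ 95 (mod 113)
87^8 ≡ 16 (mod 113)
87^14 ≡ 98 (mod 113)
87^16 ≡ 30 (mod 113)
87^28 ≡ 112 (mod 113)
87^56 ≡ 1 (mod 113) ✓
The smallest such exponent is 56, so the order of 87 is 56.

56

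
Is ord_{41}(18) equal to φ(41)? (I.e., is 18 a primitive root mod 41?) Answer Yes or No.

No

φ(41) = 41 − 1 = 40 = 2^3 · 5.
It suffices to check that the order of 18 is not a proper divisor of 40: compute 18^(40/q) for q ∈ {2, 5}.
18^20 ≡ 1 (mod 41)  [q = 2: ≡ 1 ✗]
18^8 ≡ 10 (mod 41)  [q = 5: ≢ 1 ✓]
18^20 ≡ 1 shows ord(18) | 20, strictly less than φ(41); not a primitive root.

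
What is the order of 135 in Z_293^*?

The order of 135 must divide φ(293) = 293 − 1 = 292 = 2^2 · 73.
Divisors of 292: 1, 2, 4, 73, 146, 292.
Evaluate successive powers at the divisors of 292:
135^1 ≡ 135 (mod 293)
135^2 ≡ 59 (mod 293)
135^4 ≡ 258 (mod 293)
135^73 ≡ 1 (mod 293) ✓
So ord_293(135) = 73.

73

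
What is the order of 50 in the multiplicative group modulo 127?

21

The order of 50 must divide φ(127) = 127 − 1 = 126 = 2 · 3^2 · 7.
Divisors of 126: 1, 2, 3, 6, 7, 9, 14, 18, 21, 42, 63, 126.
Compute 50^d (mod 127) for the divisors d until we hit 1:
50^1 ≡ 50
50^2 ≡ 87
50^3 ≡ 32
50^6 ≡ 8
50^7 ≡ 19
50^9 ≡ 2
50^14 ≡ 107
50^18 ≡ 4
50^21 ≡ 1
Hence ord(50) = 21.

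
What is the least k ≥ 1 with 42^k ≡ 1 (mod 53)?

13

By Lagrange's theorem, ord_53(42) divides φ(53) = 53 − 1 = 52 = 2^2 · 13.
Divisors of 52: 1, 2, 4, 13, 26, 52.
Test each divisor d:
42^1 ≡ 42
42^2 ≡ 15
42^4 ≡ 13
42^13 ≡ 1
The smallest such exponent is 13, so the order of 42 is 13.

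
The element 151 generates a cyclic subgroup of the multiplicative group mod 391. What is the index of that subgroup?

4

By Lagrange's theorem, ord_391(151) divides φ(391) = φ(17·23) = (17−1)·(23−1) = 16·22 = 352 = 2^5 · 11.
Divisors of 352: 1, 2, 4, 8, 11, 16, 22, 32, 44, 88, 176, 352.
Evaluate successive powers at the divisors of 352:
151^1 ≡ 151
151^2 ≡ 123
151^4 ≡ 271
151^8 ≡ 324
151^11 ≡ 162
151^16 ≡ 188
151^22 ≡ 47
151^32 ≡ 154
151^44 ≡ 254
151^88 ≡ 1
The order of 151 is 88, so the subgroup it generates has 88 elements.
The index is φ(391) / ord(151) = 352 / 88 = 4.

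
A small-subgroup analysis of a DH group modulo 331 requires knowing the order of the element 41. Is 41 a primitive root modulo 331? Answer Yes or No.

Yes

φ(331) = 331 − 1 = 330 = 2 · 3 · 5 · 11.
41 is a primitive root mod 331 iff 41^(φ(331)/q) ≢ 1 for every prime q | φ(331), i.e. q ∈ {2, 3, 5, 11}.
41^165 ≡ 330 (mod 331)  [q = 2: ≢ 1 ✓]
41^110 ≡ 299 (mod 331)  [q = 3: ≢ 1 ✓]
41^66 ≡ 323 (mod 331)  [q = 5: ≢ 1 ✓]
41^30 ≡ 270 (mod 331)  [q = 11: ≢ 1 ✓]
Every test exponent gives a nontrivial residue, hence 41 generates the full group.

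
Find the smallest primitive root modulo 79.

3

φ(79) = 79 − 1 = 78 = 2 · 3 · 13.
Test candidates g = 2, 3, … against the prime factors q ∈ {2, 3, 13} of φ(79): g is a generator iff g^(78/q) ≢ 1 for every such q.
g = 2: 2^39 ≡ 1 — hits 1, so not a primitive root.
g = 3: 3^39 ≡ 78; 3^26 ≡ 23; 3^6 ≡ 18 — none is 1, so 3 is a primitive root.
So 3 is the smallest generator of (Z/79Z)^×.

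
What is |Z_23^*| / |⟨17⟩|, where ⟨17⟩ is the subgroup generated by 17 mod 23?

1

Since 17 ∈ (Z/23Z)^×, its order divides φ(23) = 23 − 1 = 22 = 2 · 11.
Divisors of 22: 1, 2, 11, 22.
Compute 17^d (mod 23) for the divisors d until we hit 1:
17^1 ≡ 17 (mod 23)
17^2 ≡ 13 (mod 23)
17^11 ≡ 22 (mod 23)
17^22 ≡ 1 (mod 23) ✓
Thus |⟨17⟩| = ord(17) = 22.
Index = |(Z/23Z)^×| / |⟨17⟩| = 22 / 22 = 1.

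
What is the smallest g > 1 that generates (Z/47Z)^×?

5

φ(47) = 47 − 1 = 46 = 2 · 23.
Test candidates g = 2, 3, … against the prime factors q ∈ {2, 23} of φ(47): g is a generator iff g^(46/q) ≢ 1 for every such q.
g = 2: 2^23 ≡ 1 — hits 1, so not a primitive root.
g = 3: 3^23 ≡ 1 — hits 1, so not a primitive root.
g = 4: 4^23 ≡ 1 — hits 1, so not a primitive root.
g = 5: 5^23 ≡ 46; 5^2 ≡ 25 — none is 1, so 5 is a primitive root.
Hence the least primitive root of 47 is 5.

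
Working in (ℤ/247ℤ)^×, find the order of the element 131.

ord(131) | φ(247) = φ(13·19) = (13−1)·(19−1) = 12·18 = 216 = 2^3 · 3^3.
Divisors of 216: 1, 2, 3, 4, 6, 8, 9, 12, 18, 24, 27, 36, 54, 72, 108, 216.
Test each divisor d:
131^1 ≡ 131
131^2 ≡ 118
131^3 ≡ 144
131^4 ≡ 92
131^6 ≡ 235
131^8 ≡ 66
131^9 ≡ 1
Therefore the multiplicative order of 131 modulo 247 is 9.

9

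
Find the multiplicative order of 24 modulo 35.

6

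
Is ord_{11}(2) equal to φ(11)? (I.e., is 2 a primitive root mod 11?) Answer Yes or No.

φ(11) = 11 − 1 = 10 = 2 · 5.
It suffices to check that the order of 2 is not a proper divisor of 10: compute 2^(10/q) for q ∈ {2, 5}.
2^5 ≡ 10 (mod 11)  [q = 2: ≢ 1 ✓]
2^2 ≡ 4 (mod 11)  [q = 5: ≢ 1 ✓]
All checks pass, so 2 has order 10 and is a primitive root modulo 11.

Yes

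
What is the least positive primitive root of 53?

2

φ(53) = 53 − 1 = 52 = 2^2 · 13.
g is a primitive root iff g^(52/q) ≢ 1 (mod 53) for each prime q ∈ {2, 13}.
g = 2: 2^26 ≡ 52; 2^4 ≡ 16 — none is 1, so 2 is a primitive root.
The smallest primitive root modulo 53 is 2.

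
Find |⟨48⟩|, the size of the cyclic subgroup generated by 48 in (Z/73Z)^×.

36

Since 48 ∈ (Z/73Z)^×, its order divides φ(73) = 73 − 1 = 72 = 2^3 · 3^2.
Divisors of 72: 1, 2, 3, 4, 6, 8, 9, 12, 18, 24, 36, 72.
Evaluate successive powers at the divisors of 72:
48^1 ≡ 48
48^2 ≡ 41
48^3 ≡ 70
48^4 ≡ 2
48^6 ≡ 9
48^8 ≡ 4
48^9 ≡ 46
48^12 ≡ 8
48^18 ≡ 72
48^24 ≡ 64
48^36 ≡ 1
Hence ord(48) = 36.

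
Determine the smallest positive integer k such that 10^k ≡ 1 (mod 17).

16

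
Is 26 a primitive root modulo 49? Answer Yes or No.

Yes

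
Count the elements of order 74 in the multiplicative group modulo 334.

φ(334) = φ(2)·φ(167) = 1·166 = 166 = 2 · 83.
(Z/334Z)^× is cyclic (|G| = 166); a cyclic group of order m has exactly φ(d) elements of each order d | m, and none otherwise.
Here 166 is not a multiple of 74, so there are no elements of order 74.

0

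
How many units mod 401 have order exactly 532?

0

φ(401) = 401 − 1 = 400 = 2^4 · 5^2.
(Z/401Z)^× is cyclic (|G| = 400); a cyclic group of order m has exactly φ(d) elements of each order d | m, and none otherwise.
Since 532 ∤ 400, the count is 0.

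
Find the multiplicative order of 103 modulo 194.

12

ord(103) | φ(194) = φ(2)·φ(97) = 1·96 = 96 = 2^5 · 3.
Divisors of 96: 1, 2, 3, 4, 6, 8, 12, 16, 24, 32, 48, 96.
Compute 103^d (mod 194) for the divisors d until we hit 1:
103^1 ≡ 103 (mod 194)
103^2 ≡ 133 (mod 194)
103^3 ≡ 119 (mod 194)
103^4 ≡ 35 (mod 194)
103^6 ≡ 193 (mod 194)
103^8 ≡ 61 (mod 194)
103^12 ≡ 1 (mod 194) ✓
Hence ord(103) = 12.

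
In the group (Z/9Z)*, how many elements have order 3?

φ(9) = φ(3^2) = 3·(3−1) = 6 = 2 · 3.
(Z/9Z)^× is cyclic (|G| = 6); a cyclic group of order m has exactly φ(d) elements of each order d | m, and none otherwise.
3 | 6, and φ(3) = 3 − 1 = 2.

2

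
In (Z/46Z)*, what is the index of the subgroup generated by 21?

1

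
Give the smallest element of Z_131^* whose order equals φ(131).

2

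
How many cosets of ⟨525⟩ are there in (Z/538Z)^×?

4

By Lagrange's theorem, ord_538(525) divides φ(538) = φ(2)·φ(269) = 1·268 = 268 = 2^2 · 67.
Divisors of 268: 1, 2, 4, 67, 134, 268.
Compute 525^d (mod 538) for the divisors d until we hit 1:
525^1 ≡ 525 (mod 538)
525^2 ≡ 169 (mod 538)
525^4 ≡ 47 (mod 538)
525^67 ≡ 1 (mod 538) ✓
So ord_538(525) = 67, hence |⟨525⟩| = 67.
The index is φ(538) / ord(525) = 268 / 67 = 4.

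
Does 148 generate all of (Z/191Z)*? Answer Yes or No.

Yes

φ(191) = 191 − 1 = 190 = 2 · 5 · 19.
An element g generates (Z/191Z)^× iff g^(190/q) ≢ 1 (mod 191) for each prime q ∈ {2, 5, 19}.
148^95 ≡ 190 (mod 191)  [q = 2: ≢ 1 ✓]
148^38 ≡ 109 (mod 191)  [q = 5: ≢ 1 ✓]
148^10 ≡ 160 (mod 191)  [q = 19: ≢ 1 ✓]
All checks pass, so 148 has order 190 and is a primitive root modulo 191.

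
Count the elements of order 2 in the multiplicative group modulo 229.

φ(229) = 229 − 1 = 228 = 2^2 · 3 · 19.
In a cyclic group of order 228, there are φ(d) elements of order d for each divisor d of 228, and zero for non-divisors.
2 | 228, and φ(2) = 2 − 1 = 1.

1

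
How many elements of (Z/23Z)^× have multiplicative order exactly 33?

φ(23) = 23 − 1 = 22 = 2 · 11.
Since (Z/23Z)^× is cyclic of order 22, the number of elements of order d is φ(d) when d | 22 and 0 otherwise.
Here 22 is not a multiple of 33, so there are no elements of order 33.

0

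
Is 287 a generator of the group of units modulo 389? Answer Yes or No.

φ(389) = 389 − 1 = 388 = 2^2 · 97.
Test 287^(388/q) mod 389 for each prime factor q of 388:
287^194 ≡ 1 (mod 389)  [q = 2: ≡ 1 ✗]
287^4 ≡ 76 (mod 389)  [q = 97: ≢ 1 ✓]
Since 287^194 ≡ 1, the order of 287 divides 194 < 388, so 287 is not a primitive root.

No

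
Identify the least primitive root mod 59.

2

φ(59) = 59 − 1 = 58 = 2 · 29.
g is a primitive root iff g^(58/q) ≢ 1 (mod 59) for each prime q ∈ {2, 29}.
g = 2: 2^29 ≡ 58; 2^2 ≡ 4 — none is 1, so 2 is a primitive root.
So 2 is the smallest generator of (Z/59Z)^×.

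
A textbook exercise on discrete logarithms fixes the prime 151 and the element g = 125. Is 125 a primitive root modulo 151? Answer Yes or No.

No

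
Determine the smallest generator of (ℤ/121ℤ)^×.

φ(121) = φ(11^2) = 11·(11−1) = 110 = 2 · 5 · 11.
Test candidates g = 2, 3, … against the prime factors q ∈ {2, 5, 11} of φ(121): g is a generator iff g^(110/q) ≢ 1 for every such q.
g = 2: 2^55 ≡ 120; 2^22 ≡ 81; 2^10 ≡ 56 — none is 1, so 2 is a primitive root.
The smallest primitive root modulo 121 is 2.

2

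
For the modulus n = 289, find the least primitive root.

3

φ(289) = φ(17^2) = 17·(17−1) = 272 = 2^4 · 17.
g is a primitive root iff g^(272/q) ≢ 1 (mod 289) for each prime q ∈ {2, 17}.
g = 2: 2^136 ≡ 1 — hits 1, so not a primitive root.
g = 3: 3^136 ≡ 288; 3^16 ≡ 171 — none is 1, so 3 is a primitive root.
Hence the least primitive root of 289 is 3.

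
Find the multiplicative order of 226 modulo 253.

110

Since 226 ∈ (Z/253Z)^×, its order divides φ(253) = φ(11·23) = (11−1)·(23−1) = 10·22 = 220 = 2^2 · 5 · 11.
Divisors of 220: 1, 2, 4, 5, 10, 11, 20, 22, 44, 55, 110, 220.
Check 226^d mod 253 for each divisor in increasing order:
226^1 ≡ 226 (mod 253)
226^2 ≡ 223 (mod 253)
226^4 ≡ 141 (mod 253)
226^5 ≡ 241 (mod 253)
226^10 ≡ 144 (mod 253)
226^11 ≡ 160 (mod 253)
226^20 ≡ 243 (mod 253)
226^22 ≡ 47 (mod 253)
226^44 ≡ 185 (mod 253)
226^55 ≡ 252 (mod 253)
226^110 ≡ 1 (mod 253) ✓
Hence ord(226) = 110.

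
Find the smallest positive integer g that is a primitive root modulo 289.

3

φ(289) = φ(17^2) = 17·(17−1) = 272 = 2^4 · 17.
Test candidates g = 2, 3, … against the prime factors q ∈ {2, 17} of φ(289): g is a generator iff g^(272/q) ≢ 1 for every such q.
g = 2: 2^136 ≡ 1 — hits 1, so not a primitive root.
g = 3: 3^136 ≡ 288; 3^16 ≡ 171 — none is 1, so 3 is a primitive root.
So 3 is the smallest generator of (Z/289Z)^×.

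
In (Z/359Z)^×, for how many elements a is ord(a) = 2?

1

φ(359) = 359 − 1 = 358 = 2 · 179.
Since (Z/359Z)^× is cyclic of order 358, the number of elements of order d is φ(d) when d | 358 and 0 otherwise.
2 | 358, and φ(2) = 2 − 1 = 1.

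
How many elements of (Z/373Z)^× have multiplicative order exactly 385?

φ(373) = 373 − 1 = 372 = 2^2 · 3 · 31.
(Z/373Z)^× is cyclic (|G| = 372); a cyclic group of order m has exactly φ(d) elements of each order d | m, and none otherwise.
Since 385 ∤ 372, the count is 0.

0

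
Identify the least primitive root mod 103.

5

φ(103) = 103 − 1 = 102 = 2 · 3 · 17.
Test candidates g = 2, 3, … against the prime factors q ∈ {2, 3, 17} of φ(103): g is a generator iff g^(102/q) ≢ 1 for every such q.
g = 2: 2^51 ≡ 1 — hits 1, so not a primitive root.
g = 3: 3^51 ≡ 102; 3^34 ≡ 1 — hits 1, so not a primitive root.
g = 4: 4^51 ≡ 1 — hits 1, so not a primitive root.
g = 5: 5^51 ≡ 102; 5^34 ≡ 56; 5^6 ≡ 72 — none is 1, so 5 is a primitive root.
So 5 is the smallest generator of (Z/103Z)^×.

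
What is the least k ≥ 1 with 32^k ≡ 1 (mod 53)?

52

By Lagrange's theorem, ord_53(32) divides φ(53) = 53 − 1 = 52 = 2^2 · 13.
Divisors of 52: 1, 2, 4, 13, 26, 52.
Check 32^d mod 53 for each divisor in increasing order:
32^1 ≡ 32 (mod 53)
32^2 ≡ 17 (mod 53)
32^4 ≡ 24 (mod 53)
32^13 ≡ 30 (mod 53)
32^26 ≡ 52 (mod 53)
32^52 ≡ 1 (mod 53) ✓
So ord_53(32) = 52.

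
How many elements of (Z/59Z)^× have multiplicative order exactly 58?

28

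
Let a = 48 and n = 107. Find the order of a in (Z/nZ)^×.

53

By Lagrange's theorem, ord_107(48) divides φ(107) = 107 − 1 = 106 = 2 · 53.
Divisors of 106: 1, 2, 53, 106.
Check 48^d mod 107 for each divisor in increasing order:
48^1 ≡ 48 (mod 107)
48^2 ≡ 57 (mod 107)
48^53 ≡ 1 (mod 107) ✓
Therefore the multiplicative order of 48 modulo 107 is 53.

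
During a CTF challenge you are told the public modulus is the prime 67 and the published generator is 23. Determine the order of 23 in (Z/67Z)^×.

By Lagrange's theorem, ord_67(23) divides φ(67) = 67 − 1 = 66 = 2 · 3 · 11.
Divisors of 66: 1, 2, 3, 6, 11, 22, 33, 66.
Evaluate successive powers at the divisors of 66:
23^1 ≡ 23 (mod 67)
23^2 ≡ 60 (mod 67)
23^3 ≡ 40 (mod 67)
23^6 ≡ 59 (mod 67)
23^11 ≡ 29 (mod 67)
23^22 ≡ 37 (mod 67)
23^33 ≡ 1 (mod 67) ✓
Hence ord(23) = 33.

33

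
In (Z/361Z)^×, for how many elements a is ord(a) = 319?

φ(361) = φ(19^2) = 19·(19−1) = 342 = 2 · 3^2 · 19.
Since (Z/361Z)^× is cyclic of order 342, the number of elements of order d is φ(d) when d | 342 and 0 otherwise.
Here 342 is not a multiple of 319, so there are no elements of order 319.

0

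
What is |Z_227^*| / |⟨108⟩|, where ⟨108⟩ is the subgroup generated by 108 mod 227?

2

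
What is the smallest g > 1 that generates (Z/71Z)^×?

7

φ(71) = 71 − 1 = 70 = 2 · 5 · 7.
g is a primitive root iff g^(70/q) ≢ 1 (mod 71) for each prime q ∈ {2, 5, 7}.
g = 2: 2^35 ≡ 1 — hits 1, so not a primitive root.
g = 3: 3^35 ≡ 1 — hits 1, so not a primitive root.
g = 4: 4^35 ≡ 1 — hits 1, so not a primitive root.
g = 5: 5^35 ≡ 1 — hits 1, so not a primitive root.
g = 6: 6^35 ≡ 1 — hits 1, so not a primitive root.
g = 7: 7^35 ≡ 70; 7^14 ≡ 54; 7^10 ≡ 45 — none is 1, so 7 is a primitive root.
So 7 is the smallest generator of (Z/71Z)^×.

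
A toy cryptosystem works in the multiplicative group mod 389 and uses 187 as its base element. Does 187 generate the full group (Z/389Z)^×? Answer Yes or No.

No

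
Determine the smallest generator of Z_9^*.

2

φ(9) = φ(3^2) = 3·(3−1) = 6 = 2 · 3.
g is a primitive root iff g^(6/q) ≢ 1 (mod 9) for each prime q ∈ {2, 3}.
g = 2: 2^3 ≡ 8; 2^2 ≡ 4 — none is 1, so 2 is a primitive root.
The smallest primitive root modulo 9 is 2.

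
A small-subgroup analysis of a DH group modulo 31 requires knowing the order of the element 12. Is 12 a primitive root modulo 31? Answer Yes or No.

Yes

φ(31) = 31 − 1 = 30 = 2 · 3 · 5.
An element g generates (Z/31Z)^× iff g^(30/q) ≢ 1 (mod 31) for each prime q ∈ {2, 3, 5}.
12^15 ≡ 30 (mod 31)  [q = 2: ≢ 1 ✓]
12^10 ≡ 25 (mod 31)  [q = 3: ≢ 1 ✓]
12^6 ≡ 2 (mod 31)  [q = 5: ≢ 1 ✓]
Every test exponent gives a nontrivial residue, hence 12 generates the full group.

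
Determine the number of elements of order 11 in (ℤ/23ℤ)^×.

10

φ(23) = 23 − 1 = 22 = 2 · 11.
In a cyclic group of order 22, there are φ(d) elements of order d for each divisor d of 22, and zero for non-divisors.
11 | 22, and φ(11) = 11 − 1 = 10.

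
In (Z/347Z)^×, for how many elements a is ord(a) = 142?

0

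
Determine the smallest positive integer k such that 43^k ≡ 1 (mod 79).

78

By Lagrange's theorem, ord_79(43) divides φ(79) = 79 − 1 = 78 = 2 · 3 · 13.
Divisors of 78: 1, 2, 3, 6, 13, 26, 39, 78.
Compute 43^d (mod 79) for the divisors d until we hit 1:
43^1 ≡ 43
43^2 ≡ 32
43^3 ≡ 33
43^6 ≡ 62
43^13 ≡ 24
43^26 ≡ 23
43^39 ≡ 78
43^78 ≡ 1
Hence ord(43) = 78.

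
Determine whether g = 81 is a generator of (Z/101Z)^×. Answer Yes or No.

No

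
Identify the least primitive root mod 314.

5

φ(314) = φ(2)·φ(157) = 1·156 = 156 = 2^2 · 3 · 13.
Test candidates g = 2, 3, … against the prime factors q ∈ {2, 3, 13} of φ(314): g is a generator iff g^(156/q) ≢ 1 for every such q.
g = 2: gcd(2, 314) = 2 > 1, not a unit — skip.
g = 3: 3^78 ≡ 1 — hits 1, so not a primitive root.
g = 4: gcd(4, 314) = 2 > 1, not a unit — skip.
g = 5: 5^78 ≡ 313; 5^52 ≡ 169; 5^12 ≡ 287 — none is 1, so 5 is a primitive root.
Hence the least primitive root of 314 is 5.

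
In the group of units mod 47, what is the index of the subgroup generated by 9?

2

The order of 9 must divide φ(47) = 47 − 1 = 46 = 2 · 23.
Divisors of 46: 1, 2, 23, 46.
Evaluate successive powers at the divisors of 46:
9^1 ≡ 9 (mod 47)
9^2 ≡ 34 (mod 47)
9^23 ≡ 1 (mod 47) ✓
The order of 9 is 23, so the subgroup it generates has 23 elements.
The index is φ(47) / ord(9) = 46 / 23 = 2.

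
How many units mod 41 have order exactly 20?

8

φ(41) = 41 − 1 = 40 = 2^3 · 5.
Since (Z/41Z)^× is cyclic of order 40, the number of elements of order d is φ(d) when d | 40 and 0 otherwise.
20 = 2^2 · 5 divides 40, and φ(20) = 8.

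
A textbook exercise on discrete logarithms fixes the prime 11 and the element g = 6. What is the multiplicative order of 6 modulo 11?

10

Since 6 ∈ (Z/11Z)^×, its order divides φ(11) = 11 − 1 = 10 = 2 · 5.
Divisors of 10: 1, 2, 5, 10.
Test each divisor d:
6^1 ≡ 6 (mod 11)
6^2 ≡ 3 (mod 11)
6^5 ≡ 10 (mod 11)
6^10 ≡ 1 (mod 11) ✓
Therefore the multiplicative order of 6 modulo 11 is 10.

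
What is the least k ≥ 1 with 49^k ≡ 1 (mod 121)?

The order of 49 must divide φ(121) = φ(11^2) = 11·(11−1) = 110 = 2 · 5 · 11.
Divisors of 110: 1, 2, 5, 10, 11, 22, 55, 110.
Compute 49^d (mod 121) for the divisors d until we hit 1:
49^1 ≡ 49
49^2 ≡ 102
49^5 ≡ 23
49^10 ≡ 45
49^11 ≡ 27
49^22 ≡ 3
49^55 ≡ 1
Therefore the multiplicative order of 49 modulo 121 is 55.

55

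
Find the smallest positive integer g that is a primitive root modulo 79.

3

φ(79) = 79 − 1 = 78 = 2 · 3 · 13.
g is a primitive root iff g^(78/q) ≢ 1 (mod 79) for each prime q ∈ {2, 3, 13}.
g = 2: 2^39 ≡ 1 — hits 1, so not a primitive root.
g = 3: 3^39 ≡ 78; 3^26 ≡ 23; 3^6 ≡ 18 — none is 1, so 3 is a primitive root.
Hence the least primitive root of 79 is 3.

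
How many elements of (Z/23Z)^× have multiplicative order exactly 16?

0

φ(23) = 23 − 1 = 22 = 2 · 11.
Since (Z/23Z)^× is cyclic of order 22, the number of elements of order d is φ(d) when d | 22 and 0 otherwise.
Since 16 ∤ 22, the count is 0.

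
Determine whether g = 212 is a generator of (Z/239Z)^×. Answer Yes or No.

φ(239) = 239 − 1 = 238 = 2 · 7 · 17.
An element g generates (Z/239Z)^× iff g^(238/q) ≢ 1 (mod 239) for each prime q ∈ {2, 7, 17}.
212^119 ≡ 238 (mod 239)  [q = 2: ≢ 1 ✓]
212^34 ≡ 100 (mod 239)  [q = 7: ≢ 1 ✓]
212^14 ≡ 211 (mod 239)  [q = 17: ≢ 1 ✓]
All checks pass, so 212 has order 238 and is a primitive root modulo 239.

Yes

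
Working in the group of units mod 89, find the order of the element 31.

The order of 31 must divide φ(89) = 89 − 1 = 88 = 2^3 · 11.
Divisors of 88: 1, 2, 4, 8, 11, 22, 44, 88.
Check 31^d mod 89 for each divisor in increasing order:
31^1 ≡ 31
31^2 ≡ 71
31^4 ≡ 57
31^8 ≡ 45
31^11 ≡ 77
31^22 ≡ 55
31^44 ≡ 88
31^88 ≡ 1
So ord_89(31) = 88.

88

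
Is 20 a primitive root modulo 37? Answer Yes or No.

Yes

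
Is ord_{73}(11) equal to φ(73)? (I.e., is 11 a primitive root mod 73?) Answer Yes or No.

Yes

φ(73) = 73 − 1 = 72 = 2^3 · 3^2.
Test 11^(72/q) mod 73 for each prime factor q of 72:
11^36 ≡ 72 (mod 73)  [q = 2: ≢ 1 ✓]
11^24 ≡ 8 (mod 73)  [q = 3: ≢ 1 ✓]
None equal 1, so ord_73(11) = 72: 11 is a primitive root.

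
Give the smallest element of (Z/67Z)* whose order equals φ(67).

2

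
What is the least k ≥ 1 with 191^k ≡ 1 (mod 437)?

Since 191 ∈ (Z/437Z)^×, its order divides φ(437) = φ(19·23) = (19−1)·(23−1) = 18·22 = 396 = 2^2 · 3^2 · 11.
Divisors of 396: 1, 2, 3, 4, 6, 9, 11, 12, 18, 22, 33, 36, 44, 66, 99, 132, 198, 396.
Check 191^d mod 437 for each divisor in increasing order:
191^1 ≡ 191
191^2 ≡ 210
191^3 ≡ 343
191^4 ≡ 400
191^6 ≡ 96
191^9 ≡ 153
191^11 ≡ 229
191^12 ≡ 39
191^18 ≡ 248
191^22 ≡ 1
The smallest such exponent is 22, so the order of 191 is 22.

22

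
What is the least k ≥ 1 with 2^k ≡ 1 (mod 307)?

102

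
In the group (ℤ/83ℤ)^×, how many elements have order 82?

40

φ(83) = 83 − 1 = 82 = 2 · 41.
(Z/83Z)^× is cyclic (|G| = 82); a cyclic group of order m has exactly φ(d) elements of each order d | m, and none otherwise.
82 = 2 · 41 divides 82, and φ(82) = 40.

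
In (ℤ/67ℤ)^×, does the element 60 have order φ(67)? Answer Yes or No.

No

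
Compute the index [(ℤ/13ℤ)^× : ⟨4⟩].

By Lagrange's theorem, ord_13(4) divides φ(13) = 13 − 1 = 12 = 2^2 · 3.
Divisors of 12: 1, 2, 3, 4, 6, 12.
Test each divisor d:
4^1 ≡ 4 (mod 13)
4^2 ≡ 3 (mod 13)
4^3 ≡ 12 (mod 13)
4^4 ≡ 9 (mod 13)
4^6 ≡ 1 (mod 13) ✓
Thus |⟨4⟩| = ord(4) = 6.
The index is φ(13) / ord(4) = 12 / 6 = 2.

2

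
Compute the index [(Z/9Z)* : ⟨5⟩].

1

By Lagrange's theorem, ord_9(5) divides φ(9) = φ(3^2) = 3·(3−1) = 6 = 2 · 3.
Divisors of 6: 1, 2, 3, 6.
Evaluate successive powers at the divisors of 6:
5^1 ≡ 5 (mod 9)
5^2 ≡ 7 (mod 9)
5^3 ≡ 8 (mod 9)
5^6 ≡ 1 (mod 9) ✓
Thus |⟨5⟩| = ord(5) = 6.
[(Z/9Z)^× : ⟨5⟩] = 6/6 = 1.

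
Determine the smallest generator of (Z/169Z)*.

2

φ(169) = φ(13^2) = 13·(13−1) = 156 = 2^2 · 3 · 13.
g is a primitive root iff g^(156/q) ≢ 1 (mod 169) for each prime q ∈ {2, 3, 13}.
g = 2: 2^78 ≡ 168; 2^52 ≡ 146; 2^12 ≡ 40 — none is 1, so 2 is a primitive root.
Hence the least primitive root of 169 is 2.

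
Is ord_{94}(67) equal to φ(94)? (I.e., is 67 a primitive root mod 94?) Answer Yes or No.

φ(94) = φ(2)·φ(47) = 1·46 = 46 = 2 · 23.
Test 67^(46/q) mod 94 for each prime factor q of 46:
67^23 ≡ 93 (mod 94)  [q = 2: ≢ 1 ✓]
67^2 ≡ 71 (mod 94)  [q = 23: ≢ 1 ✓]
Every test exponent gives a nontrivial residue, hence 67 generates the full group.

Yes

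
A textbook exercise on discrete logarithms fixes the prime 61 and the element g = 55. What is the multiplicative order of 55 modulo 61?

60

Since 55 ∈ (Z/61Z)^×, its order divides φ(61) = 61 − 1 = 60 = 2^2 · 3 · 5.
Divisors of 60: 1, 2, 3, 4, 5, 6, 10, 12, 15, 20, 30, 60.
Test each divisor d:
55^1 ≡ 55
55^2 ≡ 36
55^3 ≡ 28
55^4 ≡ 15
55^5 ≡ 32
55^6 ≡ 52
55^10 ≡ 48
55^12 ≡ 20
55^15 ≡ 11
55^20 ≡ 47
55^30 ≡ 60
55^60 ≡ 1
Therefore the multiplicative order of 55 modulo 61 is 60.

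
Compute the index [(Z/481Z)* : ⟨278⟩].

12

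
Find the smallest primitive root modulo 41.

φ(41) = 41 − 1 = 40 = 2^3 · 5.
Test candidates g = 2, 3, … against the prime factors q ∈ {2, 5} of φ(41): g is a generator iff g^(40/q) ≢ 1 for every such q.
g = 2: 2^20 ≡ 1 — hits 1, so not a primitive root.
g = 3: 3^20 ≡ 40; 3^8 ≡ 1 — hits 1, so not a primitive root.
g = 4: 4^20 ≡ 1 — hits 1, so not a primitive root.
g = 5: 5^20 ≡ 1 — hits 1, so not a primitive root.
g = 6: 6^20 ≡ 40; 6^8 ≡ 10 — none is 1, so 6 is a primitive root.
So 6 is the smallest generator of (Z/41Z)^×.

6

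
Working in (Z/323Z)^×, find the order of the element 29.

The order of 29 must divide φ(323) = φ(17·19) = (17−1)·(19−1) = 16·18 = 288 = 2^5 · 3^2.
Divisors of 288: 1, 2, 3, 4, 6, 8, 9, 12, 16, 18, 24, 32, 36, 48, 72, 96, 144, 288.
Compute 29^d (mod 323) for the divisors d until we hit 1:
29^1 ≡ 29
29^2 ≡ 195
29^3 ≡ 164
29^4 ≡ 234
29^6 ≡ 87
29^8 ≡ 169
29^9 ≡ 56
29^12 ≡ 140
29^16 ≡ 137
29^18 ≡ 229
29^24 ≡ 220
29^32 ≡ 35
29^36 ≡ 115
29^48 ≡ 273
29^72 ≡ 305
29^96 ≡ 239
29^144 ≡ 1
Therefore the multiplicative order of 29 modulo 323 is 144.

144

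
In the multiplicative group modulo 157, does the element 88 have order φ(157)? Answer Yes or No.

Yes

φ(157) = 157 − 1 = 156 = 2^2 · 3 · 13.
Test 88^(156/q) mod 157 for each prime factor q of 156:
88^78 ≡ 156 (mod 157)  [q = 2: ≢ 1 ✓]
88^52 ≡ 12 (mod 157)  [q = 3: ≢ 1 ✓]
88^12 ≡ 39 (mod 157)  [q = 13: ≢ 1 ✓]
All checks pass, so 88 has order 156 and is a primitive root modulo 157.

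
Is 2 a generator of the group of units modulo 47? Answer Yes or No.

No

φ(47) = 47 − 1 = 46 = 2 · 23.
It suffices to check that the order of 2 is not a proper divisor of 46: compute 2^(46/q) for q ∈ {2, 23}.
2^23 ≡ 1 (mod 47)  [q = 2: ≡ 1 ✗]
2^2 ≡ 4 (mod 47)  [q = 23: ≢ 1 ✓]
The check at q = 2 fails, so 2 generates a proper subgroup.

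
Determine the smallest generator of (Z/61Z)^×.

2

φ(61) = 61 − 1 = 60 = 2^2 · 3 · 5.
g is a primitive root iff g^(60/q) ≢ 1 (mod 61) for each prime q ∈ {2, 3, 5}.
g = 2: 2^30 ≡ 60; 2^20 ≡ 47; 2^12 ≡ 9 — none is 1, so 2 is a primitive root.
So 2 is the smallest generator of (Z/61Z)^×.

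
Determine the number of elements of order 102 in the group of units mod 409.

φ(409) = 409 − 1 = 408 = 2^3 · 3 · 17.
(Z/409Z)^× is cyclic (|G| = 408); a cyclic group of order m has exactly φ(d) elements of each order d | m, and none otherwise.
102 = 2 · 3 · 17 divides 408, and φ(102) = 32.

32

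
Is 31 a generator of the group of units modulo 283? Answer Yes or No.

Yes

φ(283) = 283 − 1 = 282 = 2 · 3 · 47.
An element g generates (Z/283Z)^× iff g^(282/q) ≢ 1 (mod 283) for each prime q ∈ {2, 3, 47}.
31^141 ≡ 282 (mod 283)  [q = 2: ≢ 1 ✓]
31^94 ≡ 238 (mod 283)  [q = 3: ≢ 1 ✓]
31^6 ≡ 116 (mod 283)  [q = 47: ≢ 1 ✓]
None equal 1, so ord_283(31) = 282: 31 is a primitive root.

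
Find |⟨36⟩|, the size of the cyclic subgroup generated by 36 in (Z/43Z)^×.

3

The order of 36 must divide φ(43) = 43 − 1 = 42 = 2 · 3 · 7.
Divisors of 42: 1, 2, 3, 6, 7, 14, 21, 42.
Evaluate successive powers at the divisors of 42:
36^1 ≡ 36 (mod 43)
36^2 ≡ 6 (mod 43)
36^3 ≡ 1 (mod 43) ✓
The smallest such exponent is 3, so the order of 36 is 3.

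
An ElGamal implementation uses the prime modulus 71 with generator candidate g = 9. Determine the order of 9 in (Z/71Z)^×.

35

Since 9 ∈ (Z/71Z)^×, its order divides φ(71) = 71 − 1 = 70 = 2 · 5 · 7.
Divisors of 70: 1, 2, 5, 7, 10, 14, 35, 70.
Evaluate successive powers at the divisors of 70:
9^1 ≡ 9 (mod 71)
9^2 ≡ 10 (mod 71)
9^5 ≡ 48 (mod 71)
9^7 ≡ 54 (mod 71)
9^10 ≡ 32 (mod 71)
9^14 ≡ 5 (mod 71)
9^35 ≡ 1 (mod 71) ✓
The smallest such exponent is 35, so the order of 9 is 35.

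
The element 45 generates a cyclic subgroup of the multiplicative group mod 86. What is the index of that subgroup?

3

The order of 45 must divide φ(86) = φ(2)·φ(43) = 1·42 = 42 = 2 · 3 · 7.
Divisors of 42: 1, 2, 3, 6, 7, 14, 21, 42.
Test each divisor d:
45^1 ≡ 45 (mod 86)
45^2 ≡ 47 (mod 86)
45^3 ≡ 51 (mod 86)
45^6 ≡ 21 (mod 86)
45^7 ≡ 85 (mod 86)
45^14 ≡ 1 (mod 86) ✓
So ord_86(45) = 14, hence |⟨45⟩| = 14.
[(Z/86Z)^× : ⟨45⟩] = 42/14 = 3.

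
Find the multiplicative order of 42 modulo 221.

24

The order of 42 must divide φ(221) = φ(13·17) = (13−1)·(17−1) = 12·16 = 192 = 2^6 · 3.
Divisors of 192: 1, 2, 3, 4, 6, 8, 12, 16, 24, 32, 48, 64, 96, 192.
Compute 42^d (mod 221) for the divisors d until we hit 1:
42^1 ≡ 42
42^2 ≡ 217
42^3 ≡ 53
42^4 ≡ 16
42^6 ≡ 157
42^8 ≡ 35
42^12 ≡ 118
42^16 ≡ 120
42^24 ≡ 1
The smallest such exponent is 24, so the order of 42 is 24.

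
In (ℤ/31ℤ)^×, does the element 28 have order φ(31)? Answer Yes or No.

No

φ(31) = 31 − 1 = 30 = 2 · 3 · 5.
An element g generates (Z/31Z)^× iff g^(30/q) ≢ 1 (mod 31) for each prime q ∈ {2, 3, 5}.
28^15 ≡ 1 (mod 31)  [q = 2: ≡ 1 ✗]
28^10 ≡ 25 (mod 31)  [q = 3: ≢ 1 ✓]
28^6 ≡ 16 (mod 31)  [q = 5: ≢ 1 ✓]
The check at q = 2 fails, so 28 generates a proper subgroup.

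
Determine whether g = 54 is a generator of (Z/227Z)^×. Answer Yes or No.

φ(227) = 227 − 1 = 226 = 2 · 113.
It suffices to check that the order of 54 is not a proper divisor of 226: compute 54^(226/q) for q ∈ {2, 113}.
54^113 ≡ 226 (mod 227)  [q = 2: ≢ 1 ✓]
54^2 ≡ 192 (mod 227)  [q = 113: ≢ 1 ✓]
All checks pass, so 54 has order 226 and is a primitive root modulo 227.

Yes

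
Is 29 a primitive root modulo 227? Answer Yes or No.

φ(227) = 227 − 1 = 226 = 2 · 113.
29 is a primitive root mod 227 iff 29^(φ(227)/q) ≢ 1 for every prime q | φ(227), i.e. q ∈ {2, 113}.
29^113 ≡ 1 (mod 227)  [q = 2: ≡ 1 ✗]
29^2 ≡ 160 (mod 227)  [q = 113: ≢ 1 ✓]
Since 29^113 ≡ 1, the order of 29 divides 113 < 226, so 29 is not a primitive root.

No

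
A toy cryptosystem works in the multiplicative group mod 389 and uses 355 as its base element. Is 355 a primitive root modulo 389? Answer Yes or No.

φ(389) = 389 − 1 = 388 = 2^2 · 97.
355 is a primitive root mod 389 iff 355^(φ(389)/q) ≢ 1 for every prime q | φ(389), i.e. q ∈ {2, 97}.
355^194 ≡ 388 (mod 389)  [q = 2: ≢ 1 ✓]
355^4 ≡ 121 (mod 389)  [q = 97: ≢ 1 ✓]
None equal 1, so ord_389(355) = 388: 355 is a primitive root.

Yes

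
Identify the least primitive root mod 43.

3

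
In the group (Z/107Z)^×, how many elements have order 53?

52

φ(107) = 107 − 1 = 106 = 2 · 53.
(Z/107Z)^× is cyclic (|G| = 106); a cyclic group of order m has exactly φ(d) elements of each order d | m, and none otherwise.
53 | 106, and φ(53) = 53 − 1 = 52.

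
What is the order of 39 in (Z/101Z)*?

Since 39 ∈ (Z/101Z)^×, its order divides φ(101) = 101 − 1 = 100 = 2^2 · 5^2.
Divisors of 100: 1, 2, 4, 5, 10, 20, 25, 50, 100.
Check 39^d mod 101 for each divisor in increasing order:
39^1 ≡ 39 (mod 101)
39^2 ≡ 6 (mod 101)
39^4 ≡ 36 (mod 101)
39^5 ≡ 91 (mod 101)
39^10 ≡ 100 (mod 101)
39^20 ≡ 1 (mod 101) ✓
Therefore the multiplicative order of 39 modulo 101 is 20.

20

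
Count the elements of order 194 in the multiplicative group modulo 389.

φ(389) = 389 − 1 = 388 = 2^2 · 97.
(Z/389Z)^× is cyclic (|G| = 388); a cyclic group of order m has exactly φ(d) elements of each order d | m, and none otherwise.
194 = 2 · 97 divides 388, and φ(194) = 96.

96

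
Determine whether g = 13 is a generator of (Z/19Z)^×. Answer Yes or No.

Yes

φ(19) = 19 − 1 = 18 = 2 · 3^2.
It suffices to check that the order of 13 is not a proper divisor of 18: compute 13^(18/q) for q ∈ {2, 3}.
13^9 ≡ 18 (mod 19)  [q = 2: ≢ 1 ✓]
13^6 ≡ 11 (mod 19)  [q = 3: ≢ 1 ✓]
Every test exponent gives a nontrivial residue, hence 13 generates the full group.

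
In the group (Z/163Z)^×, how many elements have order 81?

φ(163) = 163 − 1 = 162 = 2 · 3^4.
(Z/163Z)^× is cyclic (|G| = 162); a cyclic group of order m has exactly φ(d) elements of each order d | m, and none otherwise.
81 = 3^4 divides 162, and φ(81) = 54.

54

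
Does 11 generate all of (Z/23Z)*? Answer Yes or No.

Yes

φ(23) = 23 − 1 = 22 = 2 · 11.
An element g generates (Z/23Z)^× iff g^(22/q) ≢ 1 (mod 23) for each prime q ∈ {2, 11}.
11^11 ≡ 22 (mod 23)  [q = 2: ≢ 1 ✓]
11^2 ≡ 6 (mod 23)  [q = 11: ≢ 1 ✓]
All checks pass, so 11 has order 22 and is a primitive root modulo 23.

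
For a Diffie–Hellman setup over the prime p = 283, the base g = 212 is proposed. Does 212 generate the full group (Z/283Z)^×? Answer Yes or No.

No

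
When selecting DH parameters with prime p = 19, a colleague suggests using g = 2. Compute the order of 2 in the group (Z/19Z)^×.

18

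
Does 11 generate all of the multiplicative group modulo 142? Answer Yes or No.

Yes

φ(142) = φ(2)·φ(71) = 1·70 = 70 = 2 · 5 · 7.
11 is a primitive root mod 142 iff 11^(φ(142)/q) ≢ 1 for every prime q | φ(142), i.e. q ∈ {2, 5, 7}.
11^35 ≡ 141 (mod 142)  [q = 2: ≢ 1 ✓]
11^14 ≡ 125 (mod 142)  [q = 5: ≢ 1 ✓]
11^10 ≡ 103 (mod 142)  [q = 7: ≢ 1 ✓]
Every test exponent gives a nontrivial residue, hence 11 generates the full group.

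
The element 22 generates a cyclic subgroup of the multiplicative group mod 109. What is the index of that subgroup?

The order of 22 must divide φ(109) = 109 − 1 = 108 = 2^2 · 3^3.
Divisors of 108: 1, 2, 3, 4, 6, 9, 12, 18, 27, 36, 54, 108.
Compute 22^d (mod 109) for the divisors d until we hit 1:
22^1 ≡ 22 (mod 109)
22^2 ≡ 48 (mod 109)
22^3 ≡ 75 (mod 109)
22^4 ≡ 15 (mod 109)
22^6 ≡ 66 (mod 109)
22^9 ≡ 45 (mod 109)
22^12 ≡ 105 (mod 109)
22^18 ≡ 63 (mod 109)
22^27 ≡ 1 (mod 109) ✓
So ord_109(22) = 27, hence |⟨22⟩| = 27.
Index = |(Z/109Z)^×| / |⟨22⟩| = 108 / 27 = 4.

4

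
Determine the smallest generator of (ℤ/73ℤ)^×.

5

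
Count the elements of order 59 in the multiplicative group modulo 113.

0

φ(113) = 113 − 1 = 112 = 2^4 · 7.
(Z/113Z)^× is cyclic (|G| = 112); a cyclic group of order m has exactly φ(d) elements of each order d | m, and none otherwise.
Since 59 ∤ 112, the count is 0.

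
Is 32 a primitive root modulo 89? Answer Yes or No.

φ(89) = 89 − 1 = 88 = 2^3 · 11.
An element g generates (Z/89Z)^× iff g^(88/q) ≢ 1 (mod 89) for each prime q ∈ {2, 11}.
32^44 ≡ 1 (mod 89)  [q = 2: ≡ 1 ✗]
32^8 ≡ 39 (mod 89)  [q = 11: ≢ 1 ✓]
Since 32^44 ≡ 1, the order of 32 divides 44 < 88, so 32 is not a primitive root.

No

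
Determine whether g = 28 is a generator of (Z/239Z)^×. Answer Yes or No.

No

φ(239) = 239 − 1 = 238 = 2 · 7 · 17.
Test 28^(238/q) mod 239 for each prime factor q of 238:
28^119 ≡ 238 (mod 239)  [q = 2: ≢ 1 ✓]
28^34 ≡ 1 (mod 239)  [q = 7: ≡ 1 ✗]
28^14 ≡ 166 (mod 239)  [q = 17: ≢ 1 ✓]
Since 28^34 ≡ 1, the order of 28 divides 34 < 238, so 28 is not a primitive root.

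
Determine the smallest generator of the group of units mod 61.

φ(61) = 61 − 1 = 60 = 2^2 · 3 · 5.
g is a primitive root iff g^(60/q) ≢ 1 (mod 61) for each prime q ∈ {2, 3, 5}.
g = 2: 2^30 ≡ 60; 2^20 ≡ 47; 2^12 ≡ 9 — none is 1, so 2 is a primitive root.
Hence the least primitive root of 61 is 2.

2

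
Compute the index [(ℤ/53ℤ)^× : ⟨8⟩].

1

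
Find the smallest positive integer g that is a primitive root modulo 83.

φ(83) = 83 − 1 = 82 = 2 · 41.
Test candidates g = 2, 3, … against the prime factors q ∈ {2, 41} of φ(83): g is a generator iff g^(82/q) ≢ 1 for every such q.
g = 2: 2^41 ≡ 82; 2^2 ≡ 4 — none is 1, so 2 is a primitive root.
Hence the least primitive root of 83 is 2.

2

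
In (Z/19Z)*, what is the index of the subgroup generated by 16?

2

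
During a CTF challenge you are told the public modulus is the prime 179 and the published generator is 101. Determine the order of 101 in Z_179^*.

89

ord(101) | φ(179) = 179 − 1 = 178 = 2 · 89.
Divisors of 178: 1, 2, 89, 178.
Evaluate successive powers at the divisors of 178:
101^1 ≡ 101
101^2 ≡ 177
101^89 ≡ 1
Hence ord(101) = 89.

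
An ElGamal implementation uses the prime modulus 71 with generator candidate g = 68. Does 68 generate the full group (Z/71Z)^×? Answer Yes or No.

φ(71) = 71 − 1 = 70 = 2 · 5 · 7.
It suffices to check that the order of 68 is not a proper divisor of 70: compute 68^(70/q) for q ∈ {2, 5, 7}.
68^35 ≡ 70 (mod 71)  [q = 2: ≢ 1 ✓]
68^14 ≡ 54 (mod 71)  [q = 5: ≢ 1 ✓]
68^10 ≡ 48 (mod 71)  [q = 7: ≢ 1 ✓]
All checks pass, so 68 has order 70 and is a primitive root modulo 71.

Yes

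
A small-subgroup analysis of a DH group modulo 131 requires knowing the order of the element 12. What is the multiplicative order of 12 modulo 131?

65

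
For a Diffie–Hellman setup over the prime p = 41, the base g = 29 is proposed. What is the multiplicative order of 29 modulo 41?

40

ord(29) | φ(41) = 41 − 1 = 40 = 2^3 · 5.
Divisors of 40: 1, 2, 4, 5, 8, 10, 20, 40.
Test each divisor d:
29^1 ≡ 29 (mod 41)
29^2 ≡ 21 (mod 41)
29^4 ≡ 31 (mod 41)
29^5 ≡ 38 (mod 41)
29^8 ≡ 18 (mod 41)
29^10 ≡ 9 (mod 41)
29^20 ≡ 40 (mod 41)
29^40 ≡ 1 (mod 41) ✓
Therefore the multiplicative order of 29 modulo 41 is 40.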